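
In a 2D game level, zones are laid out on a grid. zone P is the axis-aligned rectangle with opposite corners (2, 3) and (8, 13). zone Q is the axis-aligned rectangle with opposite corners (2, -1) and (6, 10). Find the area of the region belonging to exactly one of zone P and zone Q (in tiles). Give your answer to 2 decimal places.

48.00

|zone P∩zone Q|: x∈[2,6], y∈[3,10] → 4·7 = 28.
|zone P △ zone Q| = |zone P| + |zone Q| − 2·|zone P∩zone Q| = 60 + 44 − 56 = 48.00.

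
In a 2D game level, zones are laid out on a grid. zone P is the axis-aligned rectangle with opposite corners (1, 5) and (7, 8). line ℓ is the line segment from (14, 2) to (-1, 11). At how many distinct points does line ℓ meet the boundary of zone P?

2

The segment meets the boundary at (4,8), (7,6.2).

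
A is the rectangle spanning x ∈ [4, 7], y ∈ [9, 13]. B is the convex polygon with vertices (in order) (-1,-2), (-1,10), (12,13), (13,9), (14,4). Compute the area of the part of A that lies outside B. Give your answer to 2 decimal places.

4.50

|A| = 12, |A∩B| = 7.5.
|A ∖ B| = |A| − |A∩B| = 12 − 7.5 = 4.50.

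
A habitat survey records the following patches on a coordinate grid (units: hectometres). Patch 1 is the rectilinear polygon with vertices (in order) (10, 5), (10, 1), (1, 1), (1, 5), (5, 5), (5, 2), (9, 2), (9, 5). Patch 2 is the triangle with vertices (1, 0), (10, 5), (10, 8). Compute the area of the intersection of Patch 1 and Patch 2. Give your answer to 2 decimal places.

2.61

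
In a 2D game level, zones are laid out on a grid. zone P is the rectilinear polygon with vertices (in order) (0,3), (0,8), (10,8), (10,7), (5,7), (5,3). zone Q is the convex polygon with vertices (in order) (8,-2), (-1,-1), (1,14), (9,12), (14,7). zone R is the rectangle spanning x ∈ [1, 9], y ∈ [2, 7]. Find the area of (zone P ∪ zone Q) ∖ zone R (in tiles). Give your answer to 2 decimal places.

123.15

|zone P ∪ zone Q| = 163.15.
|(zone P ∪ zone Q) ∩ zone R| = 40.
|(zone P ∪ zone Q) ∖ zone R| = 163.15 − 40 = 123.15.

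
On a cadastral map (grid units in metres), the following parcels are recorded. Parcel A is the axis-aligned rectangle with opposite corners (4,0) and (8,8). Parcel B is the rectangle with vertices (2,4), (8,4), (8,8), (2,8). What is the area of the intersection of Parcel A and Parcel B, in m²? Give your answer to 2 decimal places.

16.00

|Parcel A∩Parcel B|: x∈[4,8], y∈[4,8] → 4·4 = 16.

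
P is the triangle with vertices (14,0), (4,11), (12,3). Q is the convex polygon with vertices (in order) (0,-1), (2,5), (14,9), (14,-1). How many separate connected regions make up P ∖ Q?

P ∖ Q is a single connected region.

1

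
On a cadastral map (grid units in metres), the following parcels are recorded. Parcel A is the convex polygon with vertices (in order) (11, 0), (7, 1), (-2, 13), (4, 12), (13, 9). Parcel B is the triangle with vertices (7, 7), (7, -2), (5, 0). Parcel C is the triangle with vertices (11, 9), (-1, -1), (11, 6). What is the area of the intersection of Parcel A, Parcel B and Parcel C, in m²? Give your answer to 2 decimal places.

1.57

The intersection is the polygon with vertices (6.5,5.25), (7,5.667), (7,3.667), (5.857,3).
By the shoelace formula its area is 1.57.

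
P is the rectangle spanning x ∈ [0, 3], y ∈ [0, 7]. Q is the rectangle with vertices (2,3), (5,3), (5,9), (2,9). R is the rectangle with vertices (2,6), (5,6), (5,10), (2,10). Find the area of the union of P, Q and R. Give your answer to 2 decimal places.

38.00

By inclusion–exclusion:
Individual areas: |P| = 21, |Q| = 18, |R| = 12.
|P∩Q|: x∈[2,3], y∈[3,7] → 1·4 = 4.
|P∩R|: x∈[2,3], y∈[6,7] → 1·1 = 1.
|Q∩R|: x∈[2,5], y∈[6,9] → 3·3 = 9.
|P∩Q∩R| = 1.
|P ∪ Q ∪ R| = 51 − 14 + 1 = 38.00.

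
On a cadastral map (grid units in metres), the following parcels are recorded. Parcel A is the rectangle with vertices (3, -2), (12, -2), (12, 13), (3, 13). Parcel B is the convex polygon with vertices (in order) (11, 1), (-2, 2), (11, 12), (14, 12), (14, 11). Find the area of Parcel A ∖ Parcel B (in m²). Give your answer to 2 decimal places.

64.74

|Parcel A| = 135, |Parcel A∩Parcel B| = 70.2564.
|Parcel A ∖ Parcel B| = |Parcel A| − |Parcel A∩Parcel B| = 135 − 70.2564 = 64.74.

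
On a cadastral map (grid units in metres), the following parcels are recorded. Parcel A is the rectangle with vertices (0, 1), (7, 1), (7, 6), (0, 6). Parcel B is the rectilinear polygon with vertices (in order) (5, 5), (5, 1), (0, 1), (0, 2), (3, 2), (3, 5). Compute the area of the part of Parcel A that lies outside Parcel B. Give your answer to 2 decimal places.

24.00

|Parcel A| = 35, |Parcel A∩Parcel B| = 11.
|Parcel A ∖ Parcel B| = |Parcel A| − |Parcel A∩Parcel B| = 35 − 11 = 24.00.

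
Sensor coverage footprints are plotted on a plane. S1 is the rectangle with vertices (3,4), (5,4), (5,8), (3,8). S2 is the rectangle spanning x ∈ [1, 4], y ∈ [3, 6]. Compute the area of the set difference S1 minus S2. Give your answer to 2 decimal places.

6.00

|S1∩S2|: x∈[3,4], y∈[4,6] → 1·2 = 2.
|S1| = 8.
|S1 ∖ S2| = |S1| − |S1∩S2| = 8 − 2 = 6.00.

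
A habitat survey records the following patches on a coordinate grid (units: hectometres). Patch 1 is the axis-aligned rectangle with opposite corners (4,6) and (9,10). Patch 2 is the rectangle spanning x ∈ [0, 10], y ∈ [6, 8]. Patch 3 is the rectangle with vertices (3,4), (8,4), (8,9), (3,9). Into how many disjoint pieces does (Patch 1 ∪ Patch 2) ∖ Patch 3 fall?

2

(Patch 1 ∪ Patch 2) ∖ Patch 3 splits into 2 disjoint pieces (area 10, area 6).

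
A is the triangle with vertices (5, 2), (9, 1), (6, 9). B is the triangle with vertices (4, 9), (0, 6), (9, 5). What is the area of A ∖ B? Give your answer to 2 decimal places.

11.77

|A| = 14.5, |A∩B| = 2.7259.
|A ∖ B| = |A| − |A∩B| = 14.5 − 2.7259 = 11.77.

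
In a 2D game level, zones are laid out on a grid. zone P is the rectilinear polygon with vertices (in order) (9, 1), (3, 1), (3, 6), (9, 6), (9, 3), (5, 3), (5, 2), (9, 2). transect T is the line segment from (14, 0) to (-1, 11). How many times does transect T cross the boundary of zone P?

The segment meets the boundary at (5.818,6), (9,3.667).

2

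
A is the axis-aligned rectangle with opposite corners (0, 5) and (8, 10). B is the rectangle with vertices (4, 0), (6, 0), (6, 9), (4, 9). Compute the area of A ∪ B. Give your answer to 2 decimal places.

By inclusion–exclusion:
Individual areas: |A| = 40, |B| = 18.
|A∩B|: x∈[4,6], y∈[5,9] → 2·4 = 8.
|A ∪ B| = 58 − 8 = 50.00.

50.00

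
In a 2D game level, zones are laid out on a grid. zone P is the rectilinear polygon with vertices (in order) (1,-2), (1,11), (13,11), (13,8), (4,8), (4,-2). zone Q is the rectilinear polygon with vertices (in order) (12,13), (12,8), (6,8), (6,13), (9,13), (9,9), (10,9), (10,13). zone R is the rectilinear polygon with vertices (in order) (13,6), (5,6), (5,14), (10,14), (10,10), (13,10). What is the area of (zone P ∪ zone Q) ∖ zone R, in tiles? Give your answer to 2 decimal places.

49.00

|zone P ∪ zone Q| = 76.
|(zone P ∪ zone Q) ∩ zone R| = 27.
|(zone P ∪ zone Q) ∖ zone R| = 76 − 27 = 49.00.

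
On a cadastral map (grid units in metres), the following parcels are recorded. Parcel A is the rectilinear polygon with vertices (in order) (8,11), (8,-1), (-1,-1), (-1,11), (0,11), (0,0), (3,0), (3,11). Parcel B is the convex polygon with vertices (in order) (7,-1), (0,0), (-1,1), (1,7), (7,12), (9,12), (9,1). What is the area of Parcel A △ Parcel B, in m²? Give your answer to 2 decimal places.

51.53

|Parcel A| = 75, |Parcel B| = 92, |Parcel A∩Parcel B| = 57.7333.
|Parcel A △ Parcel B| = |Parcel A| + |Parcel B| − 2·|Parcel A∩Parcel B| = 75 + 92 − 115.4667 = 51.53.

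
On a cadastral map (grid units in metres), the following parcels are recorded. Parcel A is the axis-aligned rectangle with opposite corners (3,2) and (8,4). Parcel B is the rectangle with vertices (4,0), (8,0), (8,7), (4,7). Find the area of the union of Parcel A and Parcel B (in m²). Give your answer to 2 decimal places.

By inclusion–exclusion:
Individual areas: |Parcel A| = 10, |Parcel B| = 28.
|Parcel A∩Parcel B|: x∈[4,8], y∈[2,4] → 4·2 = 8.
|Parcel A ∪ Parcel B| = 38 − 8 = 30.00.

30.00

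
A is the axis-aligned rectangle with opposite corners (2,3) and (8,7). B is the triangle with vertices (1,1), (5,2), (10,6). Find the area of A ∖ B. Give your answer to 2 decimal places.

|A| = 24, |A∩B| = 1.9861.
|A ∖ B| = |A| − |A∩B| = 24 − 1.9861 = 22.01.

22.01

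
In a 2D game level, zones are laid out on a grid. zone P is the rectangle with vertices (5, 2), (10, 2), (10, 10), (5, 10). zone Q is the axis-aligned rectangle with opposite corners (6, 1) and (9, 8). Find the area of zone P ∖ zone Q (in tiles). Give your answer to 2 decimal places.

|zone P∩zone Q|: x∈[6,9], y∈[2,8] → 3·6 = 18.
|zone P| = 40.
|zone P ∖ zone Q| = |zone P| − |zone P∩zone Q| = 40 − 18 = 22.00.

22.00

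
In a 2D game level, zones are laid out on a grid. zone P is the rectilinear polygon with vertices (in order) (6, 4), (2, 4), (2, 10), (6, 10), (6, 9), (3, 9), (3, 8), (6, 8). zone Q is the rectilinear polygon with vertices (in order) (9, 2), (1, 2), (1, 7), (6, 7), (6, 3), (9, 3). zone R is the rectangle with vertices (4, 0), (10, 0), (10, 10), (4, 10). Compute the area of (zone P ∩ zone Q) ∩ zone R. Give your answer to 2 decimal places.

The region (zone P ∩ zone Q) ∩ zone R is the polygon with vertices (6,7), (6,4), (4,4), (4,7).
By the shoelace formula its area is 6.00.

6.00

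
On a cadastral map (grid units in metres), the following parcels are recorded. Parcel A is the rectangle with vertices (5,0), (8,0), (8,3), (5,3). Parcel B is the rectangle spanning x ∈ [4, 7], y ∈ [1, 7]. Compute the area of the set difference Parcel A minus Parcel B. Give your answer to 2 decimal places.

5.00

|Parcel A∩Parcel B|: x∈[5,7], y∈[1,3] → 2·2 = 4.
|Parcel A| = 9.
|Parcel A ∖ Parcel B| = |Parcel A| − |Parcel A∩Parcel B| = 9 − 4 = 5.00.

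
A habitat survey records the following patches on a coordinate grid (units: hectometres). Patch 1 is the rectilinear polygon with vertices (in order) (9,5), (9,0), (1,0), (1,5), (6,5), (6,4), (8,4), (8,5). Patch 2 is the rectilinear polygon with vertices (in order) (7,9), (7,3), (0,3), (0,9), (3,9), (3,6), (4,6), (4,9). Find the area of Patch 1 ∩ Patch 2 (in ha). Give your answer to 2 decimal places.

11.00

The intersection is the polygon with vertices (1,5), (6,5), (6,4), (7,4), (7,3), (1,3).
By the shoelace formula its area is 11.00.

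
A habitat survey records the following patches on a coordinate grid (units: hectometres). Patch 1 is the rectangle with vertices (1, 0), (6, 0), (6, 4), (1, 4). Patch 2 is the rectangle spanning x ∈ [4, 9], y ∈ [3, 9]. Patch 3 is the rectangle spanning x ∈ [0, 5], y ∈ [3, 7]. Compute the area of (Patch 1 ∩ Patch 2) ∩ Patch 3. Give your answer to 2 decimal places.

The region (Patch 1 ∩ Patch 2) ∩ Patch 3 is the polygon with vertices (4,3), (4,4), (5,4), (5,3).
By the shoelace formula its area is 1.00.

1.00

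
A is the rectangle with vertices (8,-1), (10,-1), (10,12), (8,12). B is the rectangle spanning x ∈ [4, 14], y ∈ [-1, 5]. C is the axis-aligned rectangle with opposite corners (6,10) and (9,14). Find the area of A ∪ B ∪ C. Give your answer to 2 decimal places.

By inclusion–exclusion:
Individual areas: |A| = 26, |B| = 60, |C| = 12.
|A∩B|: x∈[8,10], y∈[-1,5] → 2·6 = 12.
|A∩C|: x∈[8,9], y∈[10,12] → 1·2 = 2.
|B∩C| = 0 (no overlap).
|A∩B∩C| = 0.
|A ∪ B ∪ C| = 98 − 14 + 0 = 84.00.

84.00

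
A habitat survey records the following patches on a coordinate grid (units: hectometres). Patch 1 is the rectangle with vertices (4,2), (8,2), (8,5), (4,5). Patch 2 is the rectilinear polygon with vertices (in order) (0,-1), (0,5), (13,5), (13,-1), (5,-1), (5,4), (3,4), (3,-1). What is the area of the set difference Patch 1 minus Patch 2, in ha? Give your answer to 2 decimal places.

|Patch 1| = 12, |Patch 1∩Patch 2| = 10.
|Patch 1 ∖ Patch 2| = |Patch 1| − |Patch 1∩Patch 2| = 12 − 10 = 2.00.

2.00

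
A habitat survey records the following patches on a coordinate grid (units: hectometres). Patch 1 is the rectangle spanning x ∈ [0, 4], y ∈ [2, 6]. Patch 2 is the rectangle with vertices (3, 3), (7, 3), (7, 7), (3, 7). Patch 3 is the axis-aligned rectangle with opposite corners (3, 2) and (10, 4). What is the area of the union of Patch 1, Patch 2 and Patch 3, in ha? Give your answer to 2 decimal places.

By inclusion–exclusion:
Individual areas: |Patch 1| = 16, |Patch 2| = 16, |Patch 3| = 14.
|Patch 1∩Patch 2|: x∈[3,4], y∈[3,6] → 1·3 = 3.
|Patch 1∩Patch 3|: x∈[3,4], y∈[2,4] → 1·2 = 2.
|Patch 2∩Patch 3|: x∈[3,7], y∈[3,4] → 4·1 = 4.
|Patch 1∩Patch 2∩Patch 3| = 1.
|Patch 1 ∪ Patch 2 ∪ Patch 3| = 46 − 9 + 1 = 38.00.

38.00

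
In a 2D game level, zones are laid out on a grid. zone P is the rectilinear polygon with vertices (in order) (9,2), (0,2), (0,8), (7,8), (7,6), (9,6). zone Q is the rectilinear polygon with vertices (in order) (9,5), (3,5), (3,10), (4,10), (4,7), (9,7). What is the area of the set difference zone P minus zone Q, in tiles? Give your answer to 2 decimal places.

|zone P| = 50, |zone P∩zone Q| = 11.
|zone P ∖ zone Q| = |zone P| − |zone P∩zone Q| = 50 − 11 = 39.00.

39.00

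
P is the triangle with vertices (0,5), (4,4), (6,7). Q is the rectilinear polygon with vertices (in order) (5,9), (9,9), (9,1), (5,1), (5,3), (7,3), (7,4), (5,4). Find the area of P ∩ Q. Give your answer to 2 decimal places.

0.58

The intersection is the polygon with vertices (6,7), (5,5.5), (5,6.667).
By the shoelace formula its area is 0.58.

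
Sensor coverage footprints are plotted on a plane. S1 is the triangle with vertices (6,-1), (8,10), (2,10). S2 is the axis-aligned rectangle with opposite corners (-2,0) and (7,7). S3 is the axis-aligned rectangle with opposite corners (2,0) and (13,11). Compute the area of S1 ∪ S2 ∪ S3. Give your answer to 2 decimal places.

By inclusion–exclusion:
Individual areas: |S1| = 33, |S2| = 63, |S3| = 121.
|S1∩S2| = 16.6136.
|S1∩S3| = 32.7273.
|S2∩S3|: x∈[2,7], y∈[0,7] → 5·7 = 35.
|S1∩S2∩S3| = 16.6136.
|S1 ∪ S2 ∪ S3| = 217 − 84.3409 + 16.6136 = 149.27.

149.27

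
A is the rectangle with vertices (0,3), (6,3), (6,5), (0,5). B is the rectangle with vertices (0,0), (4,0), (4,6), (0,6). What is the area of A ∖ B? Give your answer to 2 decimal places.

|A∩B|: x∈[0,4], y∈[3,5] → 4·2 = 8.
|A| = 12.
|A ∖ B| = |A| − |A∩B| = 12 − 8 = 4.00.

4.00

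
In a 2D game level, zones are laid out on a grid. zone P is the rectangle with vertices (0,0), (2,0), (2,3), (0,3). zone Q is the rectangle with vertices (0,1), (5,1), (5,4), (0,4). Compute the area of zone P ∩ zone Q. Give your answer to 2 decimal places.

|zone P∩zone Q|: x∈[0,2], y∈[1,3] → 2·2 = 4.

4.00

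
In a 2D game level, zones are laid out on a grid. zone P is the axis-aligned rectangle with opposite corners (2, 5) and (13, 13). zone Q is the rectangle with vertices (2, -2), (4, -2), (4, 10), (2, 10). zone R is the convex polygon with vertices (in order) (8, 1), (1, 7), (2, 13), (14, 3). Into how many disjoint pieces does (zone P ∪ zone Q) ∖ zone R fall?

2

(zone P ∪ zone Q) ∖ zone R splits into 2 disjoint pieces (area 49.6, area 14.5714).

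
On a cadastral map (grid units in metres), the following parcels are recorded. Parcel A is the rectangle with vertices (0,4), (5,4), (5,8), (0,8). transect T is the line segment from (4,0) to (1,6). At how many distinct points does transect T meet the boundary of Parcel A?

The segment meets the boundary at (2,4).

1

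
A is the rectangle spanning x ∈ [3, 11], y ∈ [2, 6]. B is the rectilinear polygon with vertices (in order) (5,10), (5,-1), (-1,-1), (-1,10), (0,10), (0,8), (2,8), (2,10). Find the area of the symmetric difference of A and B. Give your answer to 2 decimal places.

|A| = 32, |B| = 62, |A∩B| = 8.
|A △ B| = |A| + |B| − 2·|A∩B| = 32 + 62 − 16 = 78.00.

78.00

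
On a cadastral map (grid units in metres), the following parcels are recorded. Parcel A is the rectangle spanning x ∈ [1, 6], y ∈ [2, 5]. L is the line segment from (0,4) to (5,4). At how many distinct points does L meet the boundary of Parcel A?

1

The segment meets the boundary at (1,4).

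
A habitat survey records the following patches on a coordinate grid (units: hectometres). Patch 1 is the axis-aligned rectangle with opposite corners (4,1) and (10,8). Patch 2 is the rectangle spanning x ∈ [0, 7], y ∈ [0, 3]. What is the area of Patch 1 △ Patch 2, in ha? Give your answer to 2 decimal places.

|Patch 1∩Patch 2|: x∈[4,7], y∈[1,3] → 3·2 = 6.
|Patch 1 △ Patch 2| = |Patch 1| + |Patch 2| − 2·|Patch 1∩Patch 2| = 42 + 21 − 12 = 51.00.

51.00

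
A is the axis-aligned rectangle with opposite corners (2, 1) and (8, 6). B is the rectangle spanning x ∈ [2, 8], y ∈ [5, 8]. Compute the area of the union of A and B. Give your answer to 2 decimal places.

By inclusion–exclusion:
Individual areas: |A| = 30, |B| = 18.
|A∩B|: x∈[2,8], y∈[5,6] → 6·1 = 6.
|A ∪ B| = 48 − 6 = 42.00.

42.00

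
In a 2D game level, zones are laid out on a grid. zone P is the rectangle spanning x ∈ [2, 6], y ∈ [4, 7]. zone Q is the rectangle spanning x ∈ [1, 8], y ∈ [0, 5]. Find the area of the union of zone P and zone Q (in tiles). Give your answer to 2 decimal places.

43.00

By inclusion–exclusion:
Individual areas: |zone P| = 12, |zone Q| = 35.
|zone P∩zone Q|: x∈[2,6], y∈[4,5] → 4·1 = 4.
|zone P ∪ zone Q| = 47 − 4 = 43.00.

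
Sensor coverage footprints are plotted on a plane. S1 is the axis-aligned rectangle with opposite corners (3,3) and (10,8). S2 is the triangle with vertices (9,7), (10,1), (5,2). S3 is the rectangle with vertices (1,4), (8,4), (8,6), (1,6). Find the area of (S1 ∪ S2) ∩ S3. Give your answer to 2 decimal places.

10.00

The region (S1 ∪ S2) ∩ S3 is the polygon with vertices (3,6), (8,6), (8,4), (3,4).
By the shoelace formula its area is 10.00.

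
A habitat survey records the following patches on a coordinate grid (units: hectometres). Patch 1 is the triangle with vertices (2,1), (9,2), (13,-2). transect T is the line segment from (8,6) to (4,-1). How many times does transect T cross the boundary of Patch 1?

2

The segment meets the boundary at (4.719,0.258), (5.422,1.489).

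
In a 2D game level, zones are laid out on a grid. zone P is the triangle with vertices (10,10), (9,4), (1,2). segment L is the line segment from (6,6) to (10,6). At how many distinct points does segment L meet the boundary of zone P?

The segment meets the boundary at (9.333,6).

1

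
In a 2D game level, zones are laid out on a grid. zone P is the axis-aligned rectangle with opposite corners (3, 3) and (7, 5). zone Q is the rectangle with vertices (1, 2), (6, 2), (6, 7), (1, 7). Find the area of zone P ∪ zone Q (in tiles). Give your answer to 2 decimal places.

27.00

By inclusion–exclusion:
Individual areas: |zone P| = 8, |zone Q| = 25.
|zone P∩zone Q|: x∈[3,6], y∈[3,5] → 3·2 = 6.
|zone P ∪ zone Q| = 33 − 6 = 27.00.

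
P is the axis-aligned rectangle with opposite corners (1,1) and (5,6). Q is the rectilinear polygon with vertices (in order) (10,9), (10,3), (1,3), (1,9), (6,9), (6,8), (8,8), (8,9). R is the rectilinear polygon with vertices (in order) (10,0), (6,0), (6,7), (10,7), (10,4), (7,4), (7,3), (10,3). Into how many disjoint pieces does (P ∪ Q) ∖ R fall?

2

(P ∪ Q) ∖ R splits into 2 disjoint pieces (area 44, area 3).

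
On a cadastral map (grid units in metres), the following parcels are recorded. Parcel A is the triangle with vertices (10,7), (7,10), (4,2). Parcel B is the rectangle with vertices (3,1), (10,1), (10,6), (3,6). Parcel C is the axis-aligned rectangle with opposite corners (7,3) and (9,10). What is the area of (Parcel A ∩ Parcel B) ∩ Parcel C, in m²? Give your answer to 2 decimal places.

1.35

The region (Parcel A ∩ Parcel B) ∩ Parcel C is the polygon with vertices (8.8,6), (7,4.5), (7,6).
By the shoelace formula its area is 1.35.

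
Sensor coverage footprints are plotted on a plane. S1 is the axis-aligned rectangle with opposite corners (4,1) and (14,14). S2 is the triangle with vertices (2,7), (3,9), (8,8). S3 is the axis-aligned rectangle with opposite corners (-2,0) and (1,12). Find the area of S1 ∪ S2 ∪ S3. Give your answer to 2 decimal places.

168.57

By inclusion–exclusion:
Individual areas: |S1| = 130, |S2| = 5.5, |S3| = 36.
|S1∩S2| = 2.9333.
|S1∩S3| = 0 (no overlap).
|S2∩S3| = 0.
|S1∩S2∩S3| = 0.
|S1 ∪ S2 ∪ S3| = 171.5 − 2.9333 + 0 = 168.57.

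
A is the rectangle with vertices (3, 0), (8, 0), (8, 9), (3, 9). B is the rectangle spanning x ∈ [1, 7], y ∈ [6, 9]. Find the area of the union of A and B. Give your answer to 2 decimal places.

By inclusion–exclusion:
Individual areas: |A| = 45, |B| = 18.
|A∩B|: x∈[3,7], y∈[6,9] → 4·3 = 12.
|A ∪ B| = 63 − 12 = 51.00.

51.00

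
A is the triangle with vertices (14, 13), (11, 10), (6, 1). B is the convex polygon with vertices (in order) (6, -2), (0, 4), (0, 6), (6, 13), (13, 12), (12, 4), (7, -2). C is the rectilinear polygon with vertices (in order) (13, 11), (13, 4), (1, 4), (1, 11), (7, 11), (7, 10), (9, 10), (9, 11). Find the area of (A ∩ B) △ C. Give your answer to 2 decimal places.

78.06

|A ∩ B| = 5.7308.
|(A ∩ B) ∩ C| = 4.8333.
|(A ∩ B) △ C| = 5.7308 + 82 − 9.6667 = 78.06.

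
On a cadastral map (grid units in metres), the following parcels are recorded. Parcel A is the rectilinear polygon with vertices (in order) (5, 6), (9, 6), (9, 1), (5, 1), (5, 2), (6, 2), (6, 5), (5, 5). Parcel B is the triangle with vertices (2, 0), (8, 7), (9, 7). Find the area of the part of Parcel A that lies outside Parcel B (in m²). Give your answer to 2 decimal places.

15.76

|Parcel A| = 17, |Parcel A∩Parcel B| = 1.2381.
|Parcel A ∖ Parcel B| = |Parcel A| − |Parcel A∩Parcel B| = 17 − 1.2381 = 15.76.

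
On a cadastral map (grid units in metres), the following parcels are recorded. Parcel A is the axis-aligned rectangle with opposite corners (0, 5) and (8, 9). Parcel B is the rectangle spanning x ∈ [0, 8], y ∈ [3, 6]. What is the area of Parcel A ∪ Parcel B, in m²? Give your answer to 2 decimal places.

By inclusion–exclusion:
Individual areas: |Parcel A| = 32, |Parcel B| = 24.
|Parcel A∩Parcel B|: x∈[0,8], y∈[5,6] → 8·1 = 8.
|Parcel A ∪ Parcel B| = 56 − 8 = 48.00.

48.00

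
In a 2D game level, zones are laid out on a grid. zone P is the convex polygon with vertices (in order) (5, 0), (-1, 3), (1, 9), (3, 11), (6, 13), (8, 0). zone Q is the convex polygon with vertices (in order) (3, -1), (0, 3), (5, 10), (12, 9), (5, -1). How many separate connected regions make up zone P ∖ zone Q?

zone P ∖ zone Q splits into 2 disjoint pieces (area 23.7483, area 3.0977).

2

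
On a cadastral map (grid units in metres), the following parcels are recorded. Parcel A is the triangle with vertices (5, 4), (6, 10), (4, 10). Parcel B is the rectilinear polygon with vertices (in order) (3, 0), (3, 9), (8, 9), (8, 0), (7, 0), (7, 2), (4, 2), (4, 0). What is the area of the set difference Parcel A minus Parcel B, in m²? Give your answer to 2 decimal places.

1.83

|Parcel A| = 6, |Parcel A∩Parcel B| = 4.1667.
|Parcel A ∖ Parcel B| = |Parcel A| − |Parcel A∩Parcel B| = 6 − 4.1667 = 1.83.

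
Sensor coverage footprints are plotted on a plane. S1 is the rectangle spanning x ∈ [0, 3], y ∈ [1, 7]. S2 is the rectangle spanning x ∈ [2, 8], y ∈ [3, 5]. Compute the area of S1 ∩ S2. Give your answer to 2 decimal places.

|S1∩S2|: x∈[2,3], y∈[3,5] → 1·2 = 2.

2.00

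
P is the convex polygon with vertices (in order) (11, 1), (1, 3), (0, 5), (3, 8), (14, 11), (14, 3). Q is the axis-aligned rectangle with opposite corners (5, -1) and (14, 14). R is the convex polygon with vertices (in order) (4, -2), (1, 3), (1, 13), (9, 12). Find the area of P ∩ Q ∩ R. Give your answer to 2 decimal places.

11.54

The intersection is the polygon with vertices (5,8.546), (8.065,9.381), (5.467,2.107), (5,2.2).
By the shoelace formula its area is 11.54.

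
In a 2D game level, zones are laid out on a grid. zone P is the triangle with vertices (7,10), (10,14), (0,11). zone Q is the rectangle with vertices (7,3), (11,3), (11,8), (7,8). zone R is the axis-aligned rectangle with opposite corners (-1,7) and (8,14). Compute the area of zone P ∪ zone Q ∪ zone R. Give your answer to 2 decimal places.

84.07

By inclusion–exclusion:
Individual areas: |zone P| = 15.5, |zone Q| = 20, |zone R| = 63.
|zone P∩zone Q| = 0.
|zone P∩zone R| = 13.4333.
|zone Q∩zone R|: x∈[7,8], y∈[7,8] → 1·1 = 1.
|zone P∩zone Q∩zone R| = 0.
|zone P ∪ zone Q ∪ zone R| = 98.5 − 14.4333 + 0 = 84.07.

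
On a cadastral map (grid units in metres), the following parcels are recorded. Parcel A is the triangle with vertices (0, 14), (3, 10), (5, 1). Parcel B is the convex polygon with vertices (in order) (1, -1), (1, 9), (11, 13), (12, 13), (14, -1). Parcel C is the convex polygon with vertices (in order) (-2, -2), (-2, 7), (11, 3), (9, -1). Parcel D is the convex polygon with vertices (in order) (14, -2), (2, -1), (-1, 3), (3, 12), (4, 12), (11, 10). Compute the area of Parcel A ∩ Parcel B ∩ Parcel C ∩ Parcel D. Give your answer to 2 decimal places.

1.46

The intersection is the polygon with vertices (4.083,5.128), (5,1), (3.322,5.362).
By the shoelace formula its area is 1.46.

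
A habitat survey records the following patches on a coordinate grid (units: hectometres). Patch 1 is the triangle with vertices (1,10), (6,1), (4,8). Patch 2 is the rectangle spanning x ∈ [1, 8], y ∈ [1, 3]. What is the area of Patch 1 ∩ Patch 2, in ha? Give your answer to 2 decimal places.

The intersection is the polygon with vertices (4.889,3), (5.429,3), (6,1).
By the shoelace formula its area is 0.54.

0.54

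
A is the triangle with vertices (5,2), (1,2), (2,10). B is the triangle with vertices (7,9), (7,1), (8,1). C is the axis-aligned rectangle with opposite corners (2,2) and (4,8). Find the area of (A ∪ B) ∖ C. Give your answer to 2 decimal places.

|A ∪ B| = 20.
|(A ∪ B) ∩ C| = 9.9167.
|(A ∪ B) ∖ C| = 20 − 9.9167 = 10.08.

10.08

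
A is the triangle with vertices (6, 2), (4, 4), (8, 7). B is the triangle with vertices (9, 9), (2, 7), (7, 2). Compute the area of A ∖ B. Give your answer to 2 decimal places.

|A| = 7, |A∩B| = 5.1429.
|A ∖ B| = |A| − |A∩B| = 7 − 5.1429 = 1.86.

1.86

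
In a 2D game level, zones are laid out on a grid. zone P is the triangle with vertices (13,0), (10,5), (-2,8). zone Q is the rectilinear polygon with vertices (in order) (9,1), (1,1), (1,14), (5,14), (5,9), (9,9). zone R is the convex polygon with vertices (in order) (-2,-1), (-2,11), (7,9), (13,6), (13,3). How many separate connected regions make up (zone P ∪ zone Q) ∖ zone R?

(zone P ∪ zone Q) ∖ zone R splits into 4 disjoint pieces (area 3.2974, area 1.6333, area 16.4444, area 1).

4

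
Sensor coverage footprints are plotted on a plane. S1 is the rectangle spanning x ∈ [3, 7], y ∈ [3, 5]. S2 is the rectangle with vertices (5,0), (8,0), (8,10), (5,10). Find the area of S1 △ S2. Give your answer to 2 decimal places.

|S1∩S2|: x∈[5,7], y∈[3,5] → 2·2 = 4.
|S1 △ S2| = |S1| + |S2| − 2·|S1∩S2| = 8 + 30 − 8 = 30.00.

30.00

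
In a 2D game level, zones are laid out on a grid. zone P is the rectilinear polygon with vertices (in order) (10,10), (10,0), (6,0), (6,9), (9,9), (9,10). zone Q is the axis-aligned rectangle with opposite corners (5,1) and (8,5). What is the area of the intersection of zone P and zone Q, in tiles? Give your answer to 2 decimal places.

The intersection is the polygon with vertices (6,5), (8,5), (8,1), (6,1).
By the shoelace formula its area is 8.00.

8.00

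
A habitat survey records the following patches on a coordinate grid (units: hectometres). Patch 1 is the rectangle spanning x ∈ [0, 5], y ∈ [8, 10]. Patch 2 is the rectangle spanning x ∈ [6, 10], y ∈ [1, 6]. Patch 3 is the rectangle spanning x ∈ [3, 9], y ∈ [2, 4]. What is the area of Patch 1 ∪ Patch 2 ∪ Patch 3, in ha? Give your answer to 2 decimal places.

36.00

By inclusion–exclusion:
Individual areas: |Patch 1| = 10, |Patch 2| = 20, |Patch 3| = 12.
|Patch 1∩Patch 2| = 0 (no overlap).
|Patch 1∩Patch 3| = 0 (no overlap).
|Patch 2∩Patch 3|: x∈[6,9], y∈[2,4] → 3·2 = 6.
|Patch 1∩Patch 2∩Patch 3| = 0.
|Patch 1 ∪ Patch 2 ∪ Patch 3| = 42 − 6 + 0 = 36.00.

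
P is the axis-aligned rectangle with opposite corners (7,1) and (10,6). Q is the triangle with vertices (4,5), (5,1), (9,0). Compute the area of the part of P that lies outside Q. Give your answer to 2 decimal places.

14.50

|P| = 15, |P∩Q| = 0.5.
|P ∖ Q| = |P| − |P∩Q| = 15 − 0.5 = 14.50.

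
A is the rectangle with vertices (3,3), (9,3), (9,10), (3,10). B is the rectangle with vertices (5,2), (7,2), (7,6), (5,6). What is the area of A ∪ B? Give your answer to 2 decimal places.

44.00

By inclusion–exclusion:
Individual areas: |A| = 42, |B| = 8.
|A∩B|: x∈[5,7], y∈[3,6] → 2·3 = 6.
|A ∪ B| = 50 − 6 = 44.00.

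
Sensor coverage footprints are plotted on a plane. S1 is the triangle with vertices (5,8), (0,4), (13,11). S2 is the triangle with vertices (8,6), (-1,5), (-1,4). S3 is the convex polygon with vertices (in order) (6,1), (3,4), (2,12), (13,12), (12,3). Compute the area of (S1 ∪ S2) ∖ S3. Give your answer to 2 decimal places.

|S1 ∪ S2| = 12.487.
|(S1 ∪ S2) ∩ S3| = 8.9659.
|(S1 ∪ S2) ∖ S3| = 12.487 − 8.9659 = 3.52.

3.52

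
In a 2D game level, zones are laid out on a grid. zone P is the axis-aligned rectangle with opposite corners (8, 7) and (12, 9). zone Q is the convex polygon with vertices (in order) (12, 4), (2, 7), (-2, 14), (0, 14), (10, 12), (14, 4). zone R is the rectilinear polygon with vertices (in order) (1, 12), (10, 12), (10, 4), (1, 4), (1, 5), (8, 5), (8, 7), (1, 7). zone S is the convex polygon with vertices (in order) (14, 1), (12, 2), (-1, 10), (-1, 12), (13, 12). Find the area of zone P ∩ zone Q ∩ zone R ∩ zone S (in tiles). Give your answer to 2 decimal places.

4.00

The intersection is the polygon with vertices (8,9), (10,9), (10,7), (8,7).
By the shoelace formula its area is 4.00.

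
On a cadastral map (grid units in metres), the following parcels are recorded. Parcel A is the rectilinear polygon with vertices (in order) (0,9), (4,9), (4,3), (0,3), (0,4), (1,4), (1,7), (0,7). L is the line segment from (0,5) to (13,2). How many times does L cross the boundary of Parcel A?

The segment meets the boundary at (4,4.077), (1,4.769).

2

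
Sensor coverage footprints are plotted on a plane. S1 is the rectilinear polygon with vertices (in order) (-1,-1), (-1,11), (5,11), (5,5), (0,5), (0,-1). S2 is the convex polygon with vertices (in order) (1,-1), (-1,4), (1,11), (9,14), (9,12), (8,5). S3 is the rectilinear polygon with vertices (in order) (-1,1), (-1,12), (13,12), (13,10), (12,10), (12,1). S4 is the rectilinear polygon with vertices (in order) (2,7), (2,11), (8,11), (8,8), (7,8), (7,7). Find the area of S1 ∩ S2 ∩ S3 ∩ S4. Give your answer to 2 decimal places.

The intersection is the polygon with vertices (5,11), (5,7), (2,7), (2,11).
By the shoelace formula its area is 12.00.

12.00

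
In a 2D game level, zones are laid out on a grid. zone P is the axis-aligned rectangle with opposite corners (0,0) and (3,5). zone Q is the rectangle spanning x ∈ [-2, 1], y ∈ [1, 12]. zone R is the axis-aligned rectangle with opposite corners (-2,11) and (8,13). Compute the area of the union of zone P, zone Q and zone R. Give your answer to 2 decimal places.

By inclusion–exclusion:
Individual areas: |zone P| = 15, |zone Q| = 33, |zone R| = 20.
|zone P∩zone Q|: x∈[0,1], y∈[1,5] → 1·4 = 4.
|zone P∩zone R| = 0 (no overlap).
|zone Q∩zone R|: x∈[-2,1], y∈[11,12] → 3·1 = 3.
|zone P∩zone Q∩zone R| = 0.
|zone P ∪ zone Q ∪ zone R| = 68 − 7 + 0 = 61.00.

61.00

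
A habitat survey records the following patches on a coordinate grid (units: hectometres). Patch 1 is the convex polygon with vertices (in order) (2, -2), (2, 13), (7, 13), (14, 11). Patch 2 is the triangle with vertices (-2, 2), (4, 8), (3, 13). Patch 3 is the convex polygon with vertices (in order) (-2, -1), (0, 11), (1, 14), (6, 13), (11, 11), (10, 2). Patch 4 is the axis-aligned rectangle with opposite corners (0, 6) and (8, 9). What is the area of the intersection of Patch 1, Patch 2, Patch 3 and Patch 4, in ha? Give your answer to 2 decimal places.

The intersection is the polygon with vertices (4,8), (2,6), (2,9), (3.8,9).
By the shoelace formula its area is 3.90.

3.90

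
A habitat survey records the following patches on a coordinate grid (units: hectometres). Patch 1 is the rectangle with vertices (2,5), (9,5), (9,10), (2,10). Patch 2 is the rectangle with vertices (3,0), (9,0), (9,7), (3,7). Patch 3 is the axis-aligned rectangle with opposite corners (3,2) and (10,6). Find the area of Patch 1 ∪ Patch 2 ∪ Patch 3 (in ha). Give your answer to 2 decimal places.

By inclusion–exclusion:
Individual areas: |Patch 1| = 35, |Patch 2| = 42, |Patch 3| = 28.
|Patch 1∩Patch 2|: x∈[3,9], y∈[5,7] → 6·2 = 12.
|Patch 1∩Patch 3|: x∈[3,9], y∈[5,6] → 6·1 = 6.
|Patch 2∩Patch 3|: x∈[3,9], y∈[2,6] → 6·4 = 24.
|Patch 1∩Patch 2∩Patch 3| = 6.
|Patch 1 ∪ Patch 2 ∪ Patch 3| = 105 − 42 + 6 = 69.00.

69.00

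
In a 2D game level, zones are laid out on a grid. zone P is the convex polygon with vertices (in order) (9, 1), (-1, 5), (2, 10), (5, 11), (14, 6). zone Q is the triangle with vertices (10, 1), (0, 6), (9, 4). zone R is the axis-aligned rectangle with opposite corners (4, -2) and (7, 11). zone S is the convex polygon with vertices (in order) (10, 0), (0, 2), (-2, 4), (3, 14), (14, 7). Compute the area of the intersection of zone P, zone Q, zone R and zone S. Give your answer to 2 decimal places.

The intersection is the polygon with vertices (4,5.111), (7,4.444), (7,2.5), (4,4).
By the shoelace formula its area is 4.58.

4.58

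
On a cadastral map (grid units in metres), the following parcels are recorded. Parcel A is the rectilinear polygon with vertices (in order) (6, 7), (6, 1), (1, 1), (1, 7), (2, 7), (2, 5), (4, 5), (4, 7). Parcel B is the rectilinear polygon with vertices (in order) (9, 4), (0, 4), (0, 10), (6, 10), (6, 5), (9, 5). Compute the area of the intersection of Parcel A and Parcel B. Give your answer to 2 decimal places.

11.00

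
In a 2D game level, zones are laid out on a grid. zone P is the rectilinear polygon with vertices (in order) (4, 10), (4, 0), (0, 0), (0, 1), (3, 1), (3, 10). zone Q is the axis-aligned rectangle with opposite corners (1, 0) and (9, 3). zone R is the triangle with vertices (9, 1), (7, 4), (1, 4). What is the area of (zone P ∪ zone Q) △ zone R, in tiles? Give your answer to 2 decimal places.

|zone P ∪ zone Q| = 32.
|(zone P ∪ zone Q) ∩ zone R| = 4.9167.
|(zone P ∪ zone Q) △ zone R| = 32 + 9 − 9.8333 = 31.17.

31.17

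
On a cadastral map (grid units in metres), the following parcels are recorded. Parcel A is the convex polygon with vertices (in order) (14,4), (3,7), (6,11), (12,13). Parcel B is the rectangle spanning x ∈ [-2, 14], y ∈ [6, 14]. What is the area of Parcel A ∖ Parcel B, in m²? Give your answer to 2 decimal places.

|Parcel A| = 55.5, |Parcel A∩Parcel B| = 48.6111.
|Parcel A ∖ Parcel B| = |Parcel A| − |Parcel A∩Parcel B| = 55.5 − 48.6111 = 6.89.

6.89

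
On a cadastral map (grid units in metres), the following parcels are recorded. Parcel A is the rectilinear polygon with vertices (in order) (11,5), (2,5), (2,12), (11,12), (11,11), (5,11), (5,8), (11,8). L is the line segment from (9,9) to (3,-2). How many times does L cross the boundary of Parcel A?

The segment meets the boundary at (6.818,5), (8.455,8).

2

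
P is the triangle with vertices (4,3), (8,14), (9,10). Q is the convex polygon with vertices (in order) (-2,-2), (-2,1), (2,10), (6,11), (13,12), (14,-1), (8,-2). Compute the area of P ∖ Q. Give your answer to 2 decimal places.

2.30

|P| = 13.5, |P∩Q| = 11.1979.
|P ∖ Q| = |P| − |P∩Q| = 13.5 − 11.1979 = 2.30.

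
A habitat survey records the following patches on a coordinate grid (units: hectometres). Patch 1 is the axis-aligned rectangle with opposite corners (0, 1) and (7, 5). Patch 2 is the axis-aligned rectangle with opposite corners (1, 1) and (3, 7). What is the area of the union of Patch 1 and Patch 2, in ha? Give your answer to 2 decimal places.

32.00

By inclusion–exclusion:
Individual areas: |Patch 1| = 28, |Patch 2| = 12.
|Patch 1∩Patch 2|: x∈[1,3], y∈[1,5] → 2·4 = 8.
|Patch 1 ∪ Patch 2| = 40 − 8 = 32.00.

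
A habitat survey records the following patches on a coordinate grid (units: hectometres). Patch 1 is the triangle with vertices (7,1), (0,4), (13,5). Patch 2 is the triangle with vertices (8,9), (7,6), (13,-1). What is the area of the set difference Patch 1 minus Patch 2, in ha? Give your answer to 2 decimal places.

20.26

|Patch 1| = 23, |Patch 1∩Patch 2| = 2.7394.
|Patch 1 ∖ Patch 2| = |Patch 1| − |Patch 1∩Patch 2| = 23 − 2.7394 = 20.26.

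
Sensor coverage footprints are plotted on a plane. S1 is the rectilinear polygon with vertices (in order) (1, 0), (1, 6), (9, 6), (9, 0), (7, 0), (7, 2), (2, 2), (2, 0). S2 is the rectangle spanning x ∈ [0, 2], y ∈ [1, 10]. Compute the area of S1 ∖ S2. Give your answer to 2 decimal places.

|S1| = 38, |S1∩S2| = 5.
|S1 ∖ S2| = |S1| − |S1∩S2| = 38 − 5 = 33.00.

33.00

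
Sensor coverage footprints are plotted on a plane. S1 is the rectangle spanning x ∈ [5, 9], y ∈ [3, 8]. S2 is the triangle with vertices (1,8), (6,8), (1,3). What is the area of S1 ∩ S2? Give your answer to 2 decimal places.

0.50

The intersection is the polygon with vertices (6,8), (5,7), (5,8).
By the shoelace formula its area is 0.50.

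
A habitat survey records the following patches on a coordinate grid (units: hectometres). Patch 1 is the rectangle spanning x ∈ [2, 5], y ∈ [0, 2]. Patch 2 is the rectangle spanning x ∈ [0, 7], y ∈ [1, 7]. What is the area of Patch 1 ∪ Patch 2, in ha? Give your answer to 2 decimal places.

By inclusion–exclusion:
Individual areas: |Patch 1| = 6, |Patch 2| = 42.
|Patch 1∩Patch 2|: x∈[2,5], y∈[1,2] → 3·1 = 3.
|Patch 1 ∪ Patch 2| = 48 − 3 = 45.00.

45.00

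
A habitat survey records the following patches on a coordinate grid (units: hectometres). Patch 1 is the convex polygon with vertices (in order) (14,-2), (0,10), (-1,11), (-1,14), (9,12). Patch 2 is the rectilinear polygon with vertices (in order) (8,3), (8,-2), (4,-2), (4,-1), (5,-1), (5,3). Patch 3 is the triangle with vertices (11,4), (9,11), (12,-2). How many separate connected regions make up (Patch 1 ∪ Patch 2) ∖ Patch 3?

(Patch 1 ∪ Patch 2) ∖ Patch 3 splits into 2 disjoint pieces (area 86.137, area 16).

2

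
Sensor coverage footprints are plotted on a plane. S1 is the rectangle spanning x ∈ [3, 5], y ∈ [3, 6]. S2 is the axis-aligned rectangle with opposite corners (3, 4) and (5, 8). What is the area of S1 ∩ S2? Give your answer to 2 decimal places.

4.00

|S1∩S2|: x∈[3,5], y∈[4,6] → 2·2 = 4.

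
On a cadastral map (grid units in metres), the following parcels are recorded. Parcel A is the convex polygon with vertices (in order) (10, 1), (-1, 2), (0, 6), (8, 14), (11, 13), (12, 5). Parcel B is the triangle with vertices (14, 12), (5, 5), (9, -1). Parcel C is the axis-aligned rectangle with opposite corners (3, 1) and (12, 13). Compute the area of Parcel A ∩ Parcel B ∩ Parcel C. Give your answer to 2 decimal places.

33.46

The intersection is the polygon with vertices (5,5), (11.38,9.962), (11.83,6.359), (9.777,1.02), (7.516,1.226).
By the shoelace formula its area is 33.46.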